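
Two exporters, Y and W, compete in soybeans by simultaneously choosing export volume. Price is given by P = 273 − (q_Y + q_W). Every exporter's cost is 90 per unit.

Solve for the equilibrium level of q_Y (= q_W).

Exporter Y's profit: π = q_Y(273 − (q_Y + q_W)) − 90q_Y.
∂π/∂q_Y = 183 − 2q_Y − q_W = 0, so q_Y = 91.5 − 0.5q_W.
The game is symmetric, so in equilibrium q_W = q_Y: the reaction function gives 1.5q_Y = 91.5, hence q_Y = 61.

61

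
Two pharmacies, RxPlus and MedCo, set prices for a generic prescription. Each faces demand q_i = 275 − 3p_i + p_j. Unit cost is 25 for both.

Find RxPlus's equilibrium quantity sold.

135

RxPlus's profit: π = (p_{RxPlus} − 25)(275 − 3p_{RxPlus} + p_{MedCo}).
∂π/∂p_{RxPlus} = 350 − 6p_{RxPlus} + p_{MedCo} = 0 ⇒ p_{RxPlus} = 175/3 + (1/6)p_{MedCo}.
The game is symmetric, so in equilibrium p_{MedCo} = p_{RxPlus}: the reaction function gives (5/6)p_{RxPlus} = 175/3, hence p_{RxPlus} = 70.
q_{RxPlus} = 275 − 3·70 + 70 = 135.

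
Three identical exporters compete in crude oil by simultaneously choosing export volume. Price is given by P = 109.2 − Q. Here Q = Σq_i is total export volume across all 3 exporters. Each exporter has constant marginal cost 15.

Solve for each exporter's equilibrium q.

23.55

A representative exporter's profit is π_i = q_i(109.2 − Q) − 15q_i, with Q = q_i + Σ_{j≠i} q_j.
First-order condition: 94.2 − 2q_i − Σ_{j≠i} q_j = 0.
In a symmetric equilibrium every exporter chooses the same q, so Σ_{j≠i} q_j = 2q. The condition becomes 94.2 − 4q = 0, giving q = 94.2/4 = 23.55.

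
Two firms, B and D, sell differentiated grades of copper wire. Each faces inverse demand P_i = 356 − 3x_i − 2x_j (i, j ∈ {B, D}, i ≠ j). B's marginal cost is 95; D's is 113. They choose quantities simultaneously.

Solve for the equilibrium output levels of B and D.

Firm B's profit: π = x_B(356 − 3x_B − 2x_D) − 95x_B.
∂π/∂x_B = 261 − 6x_B − 2x_D = 0 ⇒ x_B = 43.5 − (1/3)x_D.
Similarly x_D = 40.5 − (1/3)x_B.
Plugging x_D into B's best response: x_B = 43.5 − (1/3)(40.5 − (1/3)x_B) ⇒ (8/9)x_B = 30, so x_B = 33.75.
Then x_D = 40.5 − (1/3)·33.75 = 29.25.

33.75, 29.25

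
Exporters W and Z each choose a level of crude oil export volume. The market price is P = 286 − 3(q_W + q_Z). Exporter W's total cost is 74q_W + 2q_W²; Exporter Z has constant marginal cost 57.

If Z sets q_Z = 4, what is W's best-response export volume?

Exporter W's profit: π = q_W(286 − 3(q_W + q_Z)) − 74q_W − 2q_W².
∂π/∂q_W = 212 − 10q_W − 3q_Z = 0, so q_W = 21.2 − 0.3q_Z.
At q_Z = 4: q_W = 21.2 − 0.3·4 = 20.

20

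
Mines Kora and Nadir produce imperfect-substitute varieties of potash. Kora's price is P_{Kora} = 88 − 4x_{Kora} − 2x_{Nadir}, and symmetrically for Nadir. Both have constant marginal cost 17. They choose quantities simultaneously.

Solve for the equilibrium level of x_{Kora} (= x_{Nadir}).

7.1

Mine Kora's profit: π = x_{Kora}(88 − 4x_{Kora} − 2x_{Nadir}) − 17x_{Kora}.
∂π/∂x_{Kora} = 71 − 8x_{Kora} − 2x_{Nadir} = 0 ⇒ x_{Kora} = 8.875 − 0.25x_{Nadir}.
The game is symmetric, so in equilibrium x_{Nadir} = x_{Kora}: the reaction function gives 1.25x_{Kora} = 8.875, hence x_{Kora} = 7.1.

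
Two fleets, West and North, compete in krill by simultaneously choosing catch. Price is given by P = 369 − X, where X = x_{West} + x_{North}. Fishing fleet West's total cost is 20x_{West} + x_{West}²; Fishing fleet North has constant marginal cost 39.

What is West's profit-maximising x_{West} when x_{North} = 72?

Fishing fleet West's profit: π = x_{West}(369 − (x_{West} + x_{North})) − 20x_{West} − x_{West}².
∂π/∂x_{West} = 349 − 4x_{West} − x_{North} = 0, so x_{West} = 87.25 − 0.25x_{North}.
At x_{North} = 72: x_{West} = 87.25 − 0.25·72 = 69.25.

69.25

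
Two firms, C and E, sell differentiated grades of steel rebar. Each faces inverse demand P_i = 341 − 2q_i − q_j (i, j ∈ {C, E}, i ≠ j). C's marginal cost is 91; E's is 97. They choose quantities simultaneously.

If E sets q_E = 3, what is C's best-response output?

Firm C's profit: π = q_C(341 − 2q_C − q_E) − 91q_C.
∂π/∂q_C = 250 − 4q_C − q_E = 0 ⇒ q_C = 62.5 − 0.25q_E.
At q_E = 3: q_C = 62.5 − 0.25·3 = 61.75.

61.75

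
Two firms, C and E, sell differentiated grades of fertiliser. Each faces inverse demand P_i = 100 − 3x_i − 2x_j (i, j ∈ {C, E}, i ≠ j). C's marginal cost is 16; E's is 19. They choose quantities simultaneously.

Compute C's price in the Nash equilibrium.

Firm C's profit: π = x_C(100 − 3x_C − 2x_E) − 16x_C.
∂π/∂x_C = 84 − 6x_C − 2x_E = 0 ⇒ x_C = 14 − (1/3)x_E.
Similarly x_E = 13.5 − (1/3)x_C.
Plugging x_E into C's best response: x_C = 14 − (1/3)(13.5 − (1/3)x_C) ⇒ (8/9)x_C = 9.5, so x_C = 10.6875.
Then x_E = 13.5 − (1/3)·10.6875 = 9.9375.
P_C = 100 − 3·10.6875 − 2·9.9375 = 48.0625.

48.0625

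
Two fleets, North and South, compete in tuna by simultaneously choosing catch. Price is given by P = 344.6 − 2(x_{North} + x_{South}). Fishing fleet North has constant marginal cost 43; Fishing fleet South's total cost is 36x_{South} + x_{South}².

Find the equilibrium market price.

162.24

Fishing fleet North's profit: π = x_{North}(344.6 − 2(x_{North} + x_{South})) − 43x_{North}.
∂π/∂x_{North} = 301.6 − 4x_{North} − 2x_{South} = 0, so x_{North} = 75.4 − 0.5x_{South}.
For South: ∂π/∂x_{South} = 308.6 − 6x_{South} − 2x_{North} = 0 ⇒ x_{South} = 1543/30 − (1/3)x_{North}.
Solving the two reaction functions simultaneously: (1 − (−0.5)(−1/3))x_{North} = 75.4 − 0.5·(1543/30), so (5/6)x_{North} = 2981/60 and x_{North} = 59.62.
Then x_{South} = 1543/30 − (1/3)·59.62 = 31.56.
Equilibrium price: P = 344.6 − 2·91.18 = 162.24.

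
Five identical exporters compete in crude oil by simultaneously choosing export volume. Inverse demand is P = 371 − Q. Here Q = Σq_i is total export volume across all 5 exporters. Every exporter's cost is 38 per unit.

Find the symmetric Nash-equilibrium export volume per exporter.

A representative exporter's profit is π_i = q_i(371 − Q) − 38q_i, with Q = q_i + Σ_{j≠i} q_j.
First-order condition: 333 − 2q_i − Σ_{j≠i} q_j = 0.
Imposing symmetry (q_j = q for all j) turns Σ_{j≠i} q_j into 4q, so 333 = 6q and q = 55.5.

55.5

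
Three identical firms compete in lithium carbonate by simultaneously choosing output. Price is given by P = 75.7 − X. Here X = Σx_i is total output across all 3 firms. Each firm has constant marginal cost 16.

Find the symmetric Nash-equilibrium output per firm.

A representative firm's profit is π_i = x_i(75.7 − X) − 16x_i, with X = x_i + Σ_{j≠i} x_j.
First-order condition: 59.7 − 2x_i − Σ_{j≠i} x_j = 0.
In a symmetric equilibrium every firm chooses the same x, so Σ_{j≠i} x_j = 2x. The condition becomes 59.7 − 4x = 0, giving x = 59.7/4 = 14.925.

14.925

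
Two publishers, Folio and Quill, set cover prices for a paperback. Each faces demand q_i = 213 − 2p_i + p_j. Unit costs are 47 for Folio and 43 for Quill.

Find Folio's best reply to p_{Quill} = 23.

82.5

Folio's profit: π = (p_{Folio} − 47)(213 − 2p_{Folio} + p_{Quill}).
∂π/∂p_{Folio} = 307 − 4p_{Folio} + p_{Quill} = 0 ⇒ p_{Folio} = 76.75 + 0.25p_{Quill}.
At p_{Quill} = 23: p_{Folio} = 76.75 + 0.25·23 = 82.5.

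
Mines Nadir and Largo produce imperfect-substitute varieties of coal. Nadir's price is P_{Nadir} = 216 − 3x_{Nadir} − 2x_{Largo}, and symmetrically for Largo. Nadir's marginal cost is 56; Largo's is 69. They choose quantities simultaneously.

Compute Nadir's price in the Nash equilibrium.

Mine Nadir's profit: π = x_{Nadir}(216 − 3x_{Nadir} − 2x_{Largo}) − 56x_{Nadir}.
∂π/∂x_{Nadir} = 160 − 6x_{Nadir} − 2x_{Largo} = 0 ⇒ x_{Nadir} = 80/3 − (1/3)x_{Largo}.
Similarly x_{Largo} = 24.5 − (1/3)x_{Nadir}.
Solving the two reaction functions simultaneously: (1 − (−1/3)(−1/3))x_{Nadir} = 80/3 − (1/3)·24.5, so (8/9)x_{Nadir} = 18.5 and x_{Nadir} = 20.8125.
Then x_{Largo} = 24.5 − (1/3)·20.8125 = 17.5625.
P_{Nadir} = 216 − 3·20.8125 − 2·17.5625 = 118.4375.

118.4375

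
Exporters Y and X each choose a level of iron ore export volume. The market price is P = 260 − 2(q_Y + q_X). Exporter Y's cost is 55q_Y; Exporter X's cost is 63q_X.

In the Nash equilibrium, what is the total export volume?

67

Exporter Y's profit: π = q_Y(260 − 2(q_Y + q_X)) − 55q_Y.
∂π/∂q_Y = 205 − 4q_Y − 2q_X = 0, so q_Y = 51.25 − 0.5q_X.
By the same steps for X: q_X = 49.25 − 0.5q_Y.
Solving the two reaction functions simultaneously: (1 − (−0.5)(−0.5))q_Y = 51.25 − 0.5·49.25, so 0.75q_Y = 26.625 and q_Y = 35.5.
Then q_X = 49.25 − 0.5·35.5 = 31.5.
Total export volume: 35.5 + 31.5 = 67.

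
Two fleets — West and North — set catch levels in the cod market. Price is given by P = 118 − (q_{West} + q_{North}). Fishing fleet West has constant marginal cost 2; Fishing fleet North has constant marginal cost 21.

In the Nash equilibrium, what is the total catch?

71

Fishing fleet West's profit: π = q_{West}(118 − (q_{West} + q_{North})) − 2q_{West}.
∂π/∂q_{West} = 116 − 2q_{West} − q_{North} = 0, so q_{West} = 58 − 0.5q_{North}.
By the same steps for North: q_{North} = 48.5 − 0.5q_{West}.
Plugging q_{North} into West's best response: q_{West} = 58 − 0.5(48.5 − 0.5q_{West}) ⇒ 0.75q_{West} = 33.75, so q_{West} = 45.
Then q_{North} = 48.5 − 0.5·45 = 26.
Total catch: 45 + 26 = 71.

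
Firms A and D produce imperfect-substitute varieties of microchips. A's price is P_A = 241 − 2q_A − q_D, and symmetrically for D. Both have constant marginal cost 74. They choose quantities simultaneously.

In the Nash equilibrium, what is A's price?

Firm A's profit: π = q_A(241 − 2q_A − q_D) − 74q_A.
∂π/∂q_A = 167 − 4q_A − q_D = 0 ⇒ q_A = 41.75 − 0.25q_D.
Setting q_A = q_D in the reaction function: q_A = 41.75 − 0.25q_A, so q_A = 41.75 / 1.25 = 33.4.
P_A = 241 − 2·33.4 − 33.4 = 140.8.

140.8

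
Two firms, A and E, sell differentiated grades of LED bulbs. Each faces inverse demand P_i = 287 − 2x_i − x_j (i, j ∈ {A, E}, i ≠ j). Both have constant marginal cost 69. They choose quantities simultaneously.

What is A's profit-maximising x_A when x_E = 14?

51

Firm A's profit: π = x_A(287 − 2x_A − x_E) − 69x_A.
∂π/∂x_A = 218 − 4x_A − x_E = 0 ⇒ x_A = 54.5 − 0.25x_E.
At x_E = 14: x_A = 54.5 − 0.25·14 = 51.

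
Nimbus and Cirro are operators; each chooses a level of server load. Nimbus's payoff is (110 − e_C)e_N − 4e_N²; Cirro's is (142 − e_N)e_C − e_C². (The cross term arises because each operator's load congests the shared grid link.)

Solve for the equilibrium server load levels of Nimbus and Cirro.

Expanding Nimbus's payoff: 110e_N − e_Ce_N − 4e_N².
∂π/∂e_N = 110 − e_C − 8e_N = 0, so e_N = 13.75 − 0.125e_C.
Likewise for Cirro: e_C = 71 − 0.5e_N.
Substituting the second reaction function into the first: e_N = 13.75 − 0.125(71 − 0.5e_N), which gives 0.9375e_N = 4.875 ⇒ e_N = 5.2.
Then e_C = 71 − 0.5·5.2 = 68.4.

5.2, 68.4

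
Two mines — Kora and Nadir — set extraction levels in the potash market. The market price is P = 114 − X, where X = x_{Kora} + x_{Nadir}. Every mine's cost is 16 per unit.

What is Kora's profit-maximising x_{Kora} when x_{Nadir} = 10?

Mine Kora's profit: π = x_{Kora}(114 − (x_{Kora} + x_{Nadir})) − 16x_{Kora}.
∂π/∂x_{Kora} = 98 − 2x_{Kora} − x_{Nadir} = 0, so x_{Kora} = 49 − 0.5x_{Nadir}.
At x_{Nadir} = 10: x_{Kora} = 49 − 0.5·10 = 44.

44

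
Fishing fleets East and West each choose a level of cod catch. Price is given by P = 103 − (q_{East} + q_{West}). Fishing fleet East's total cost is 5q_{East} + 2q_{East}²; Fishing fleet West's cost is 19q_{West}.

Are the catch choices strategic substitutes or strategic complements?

Fishing fleet East's profit: π = q_{East}(103 − (q_{East} + q_{West})) − 5q_{East} − 2q_{East}².
∂π/∂q_{East} = 98 − 6q_{East} − q_{West} = 0, so q_{East} = 49/3 − (1/6)q_{West}.
The best-response slope dq_{East}/dq_{West} = −1/6 < 0: the reaction function is downward-sloping, so the choices are strategic substitutes.

strategic substitutes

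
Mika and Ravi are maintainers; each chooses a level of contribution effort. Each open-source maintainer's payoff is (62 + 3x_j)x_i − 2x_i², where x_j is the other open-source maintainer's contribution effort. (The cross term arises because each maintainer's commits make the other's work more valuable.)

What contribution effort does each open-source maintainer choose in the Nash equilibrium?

Mika's payoff is (62 + 3x_R)x_M − 2x_M².
∂π/∂x_M = 62 + 3x_R − 4x_M = 0, so x_M = 15.5 + 0.75x_R.
By symmetry x_R = x_M; substituting into the reaction function, 0.25x_M = 15.5 and x_M = 62.

62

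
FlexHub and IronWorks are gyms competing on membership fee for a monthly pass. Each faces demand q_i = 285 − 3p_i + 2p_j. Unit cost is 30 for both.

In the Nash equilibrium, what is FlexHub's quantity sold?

FlexHub's profit: π = (p_{FlexHub} − 30)(285 − 3p_{FlexHub} + 2p_{IronWorks}).
∂π/∂p_{FlexHub} = 375 − 6p_{FlexHub} + 2p_{IronWorks} = 0 ⇒ p_{FlexHub} = 62.5 + (1/3)p_{IronWorks}.
Setting p_{FlexHub} = p_{IronWorks} in the reaction function: p_{FlexHub} = 62.5 + (1/3)p_{FlexHub}, so p_{FlexHub} = 62.5 / (2/3) = 93.75.
q_{FlexHub} = 285 − 3·93.75 + 2·93.75 = 191.25.

191.25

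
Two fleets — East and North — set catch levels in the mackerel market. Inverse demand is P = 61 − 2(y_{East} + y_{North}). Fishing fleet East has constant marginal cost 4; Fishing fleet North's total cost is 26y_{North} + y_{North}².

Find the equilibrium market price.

Fishing fleet East's profit: π = y_{East}(61 − 2(y_{East} + y_{North})) − 4y_{East}.
∂π/∂y_{East} = 57 − 4y_{East} − 2y_{North} = 0, so y_{East} = 14.25 − 0.5y_{North}.
For North: ∂π/∂y_{North} = 35 − 6y_{North} − 2y_{East} = 0 ⇒ y_{North} = 35/6 − (1/3)y_{East}.
Substituting the second reaction function into the first: y_{East} = 14.25 − 0.5(35/6 − (1/3)y_{East}), which gives (5/6)y_{East} = 34/3 ⇒ y_{East} = 13.6.
Then y_{North} = 35/6 − (1/3)·13.6 = 1.3.
Equilibrium price: P = 61 − 2·14.9 = 31.2.

31.2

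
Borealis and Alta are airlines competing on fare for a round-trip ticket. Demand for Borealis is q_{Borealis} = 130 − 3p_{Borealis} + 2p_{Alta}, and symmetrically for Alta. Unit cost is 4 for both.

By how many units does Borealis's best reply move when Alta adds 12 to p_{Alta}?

Borealis's profit: π = (p_{Borealis} − 4)(130 − 3p_{Borealis} + 2p_{Alta}).
∂π/∂p_{Borealis} = 142 − 6p_{Borealis} + 2p_{Alta} = 0 ⇒ p_{Borealis} = 71/3 + (1/3)p_{Alta}.
The reaction-function slope is 1/3, so a 12-unit rise in p_{Alta} moves p_{Borealis} by 1/3 × 12 = 4. Borealis's best response rises — the actions are strategic complements.

4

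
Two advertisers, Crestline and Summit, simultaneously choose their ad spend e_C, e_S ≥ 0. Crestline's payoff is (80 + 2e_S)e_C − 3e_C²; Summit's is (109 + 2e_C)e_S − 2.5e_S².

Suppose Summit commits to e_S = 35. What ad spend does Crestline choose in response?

25

Expanding Crestline's payoff: 80e_C + 2e_Se_C − 3e_C².
∂π/∂e_C = 80 + 2e_S − 6e_C = 0, so e_C = 40/3 + (1/3)e_S.
At e_S = 35: e_C = 40/3 + (1/3)·35 = 25.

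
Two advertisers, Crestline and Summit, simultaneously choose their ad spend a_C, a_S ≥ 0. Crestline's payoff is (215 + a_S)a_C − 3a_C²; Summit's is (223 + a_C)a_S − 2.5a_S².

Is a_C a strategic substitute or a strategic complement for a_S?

Expanding Crestline's payoff: 215a_C + a_Sa_C − 3a_C².
∂π/∂a_C = 215 + a_S − 6a_C = 0, so a_C = 215/6 + (1/6)a_S.
The best-response slope da_C/da_S = 1/6 > 0: the reaction function is upward-sloping, so the choices are strategic complements.

strategic complements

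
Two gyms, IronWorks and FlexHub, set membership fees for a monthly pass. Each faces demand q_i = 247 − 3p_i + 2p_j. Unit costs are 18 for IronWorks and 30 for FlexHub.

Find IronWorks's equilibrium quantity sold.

IronWorks's profit: π = (p_{IronWorks} − 18)(247 − 3p_{IronWorks} + 2p_{FlexHub}).
∂π/∂p_{IronWorks} = 301 − 6p_{IronWorks} + 2p_{FlexHub} = 0 ⇒ p_{IronWorks} = 301/6 + (1/3)p_{FlexHub}.
Similarly p_{FlexHub} = 337/6 + (1/3)p_{IronWorks}.
Plugging p_{FlexHub} into IronWorks's best response: p_{IronWorks} = 301/6 + (1/3)(337/6 + (1/3)p_{IronWorks}) ⇒ (8/9)p_{IronWorks} = 620/9, so p_{IronWorks} = 77.5.
Then p_{FlexHub} = 337/6 + (1/3)·77.5 = 82.
q_{IronWorks} = 247 − 3·77.5 + 2·82 = 178.5.

178.5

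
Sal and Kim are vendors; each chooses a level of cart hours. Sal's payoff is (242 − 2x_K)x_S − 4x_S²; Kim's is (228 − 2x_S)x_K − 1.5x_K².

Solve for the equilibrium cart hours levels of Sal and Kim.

Expanding Sal's payoff: 242x_S − 2x_Kx_S − 4x_S².
∂π/∂x_S = 242 − 2x_K − 8x_S = 0, so x_S = 30.25 − 0.25x_K.
Likewise for Kim: x_K = 76 − (2/3)x_S.
Solving the two reaction functions simultaneously: (1 − (−0.25)(−2/3))x_S = 30.25 − 0.25·76, so (5/6)x_S = 11.25 and x_S = 13.5.
Then x_K = 76 − (2/3)·13.5 = 67.

13.5, 67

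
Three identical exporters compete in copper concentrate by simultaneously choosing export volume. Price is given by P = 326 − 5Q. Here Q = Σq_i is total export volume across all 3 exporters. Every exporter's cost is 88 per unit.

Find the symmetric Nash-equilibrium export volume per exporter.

A representative exporter's profit is π_i = q_i(326 − 5Q) − 88q_i, with Q = q_i + Σ_{j≠i} q_j.
First-order condition: 238 − 10q_i − 5Σ_{j≠i} q_j = 0.
With identical exporters, set every q_j = q: then 238 − 10q − 10q = 0, i.e. q = 238/20 = 11.9.

11.9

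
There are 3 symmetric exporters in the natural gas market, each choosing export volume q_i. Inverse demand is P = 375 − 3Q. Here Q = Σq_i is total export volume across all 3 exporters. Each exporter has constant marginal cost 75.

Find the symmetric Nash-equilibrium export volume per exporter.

A representative exporter's profit is π_i = q_i(375 − 3Q) − 75q_i, with Q = q_i + Σ_{j≠i} q_j.
First-order condition: 300 − 6q_i − 3Σ_{j≠i} q_j = 0.
With identical exporters, set every q_j = q: then 300 − 6q − 6q = 0, i.e. q = 300/12 = 25.

25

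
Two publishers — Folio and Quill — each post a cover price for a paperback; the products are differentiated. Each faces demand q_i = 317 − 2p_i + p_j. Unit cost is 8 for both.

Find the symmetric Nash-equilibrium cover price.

Folio's profit: π = (p_{Folio} − 8)(317 − 2p_{Folio} + p_{Quill}).
∂π/∂p_{Folio} = 333 − 4p_{Folio} + p_{Quill} = 0 ⇒ p_{Folio} = 83.25 + 0.25p_{Quill}.
Setting p_{Folio} = p_{Quill} in the reaction function: p_{Folio} = 83.25 + 0.25p_{Folio}, so p_{Folio} = 83.25 / 0.75 = 111.

111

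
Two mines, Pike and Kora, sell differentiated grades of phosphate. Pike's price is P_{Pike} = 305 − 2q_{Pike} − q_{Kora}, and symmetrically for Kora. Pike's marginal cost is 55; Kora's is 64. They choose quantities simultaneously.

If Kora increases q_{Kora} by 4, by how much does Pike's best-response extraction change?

-1

Mine Pike's profit: π = q_{Pike}(305 − 2q_{Pike} − q_{Kora}) − 55q_{Pike}.
∂π/∂q_{Pike} = 250 − 4q_{Pike} − q_{Kora} = 0 ⇒ q_{Pike} = 62.5 − 0.25q_{Kora}.
The reaction-function slope is −0.25, so a 4-unit rise in q_{Kora} moves q_{Pike} by −0.25 × 4 = −1. Pike's best response falls — the actions are strategic substitutes.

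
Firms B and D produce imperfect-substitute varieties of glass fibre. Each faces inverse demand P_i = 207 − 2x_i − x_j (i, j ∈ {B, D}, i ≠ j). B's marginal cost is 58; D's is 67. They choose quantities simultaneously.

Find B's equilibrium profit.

1848.32

Firm B's profit: π = x_B(207 − 2x_B − x_D) − 58x_B.
∂π/∂x_B = 149 − 4x_B − x_D = 0 ⇒ x_B = 37.25 − 0.25x_D.
Similarly x_D = 35 − 0.25x_B.
Plugging x_D into B's best response: x_B = 37.25 − 0.25(35 − 0.25x_B) ⇒ 0.9375x_B = 28.5, so x_B = 30.4.
Then x_D = 35 − 0.25·30.4 = 27.4.
P_B = 207 − 2·30.4 − 27.4 = 118.8.
Profit = (118.8 − 58)·30.4 = 1848.32.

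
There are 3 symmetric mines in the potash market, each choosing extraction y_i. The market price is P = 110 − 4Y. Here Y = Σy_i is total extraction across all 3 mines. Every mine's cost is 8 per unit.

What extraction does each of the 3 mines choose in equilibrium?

A representative mine's profit is π_i = y_i(110 − 4Y) − 8y_i, with Y = y_i + Σ_{j≠i} y_j.
First-order condition: 102 − 8y_i − 4Σ_{j≠i} y_j = 0.
In a symmetric equilibrium every mine chooses the same y, so Σ_{j≠i} y_j = 2y. The condition becomes 102 − 16y = 0, giving y = 102/16 = 6.375.

6.375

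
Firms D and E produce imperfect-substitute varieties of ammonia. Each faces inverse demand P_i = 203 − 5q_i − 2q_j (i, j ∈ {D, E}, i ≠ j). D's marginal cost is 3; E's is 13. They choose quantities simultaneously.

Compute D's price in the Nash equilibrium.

Firm D's profit: π = q_D(203 − 5q_D − 2q_E) − 3q_D.
∂π/∂q_D = 200 − 10q_D − 2q_E = 0 ⇒ q_D = 20 − 0.2q_E.
Similarly q_E = 19 − 0.2q_D.
Plugging q_E into D's best response: q_D = 20 − 0.2(19 − 0.2q_D) ⇒ 0.96q_D = 16.2, so q_D = 16.875.
Then q_E = 19 − 0.2·16.875 = 15.625.
P_D = 203 − 5·16.875 − 2·15.625 = 87.375.

87.375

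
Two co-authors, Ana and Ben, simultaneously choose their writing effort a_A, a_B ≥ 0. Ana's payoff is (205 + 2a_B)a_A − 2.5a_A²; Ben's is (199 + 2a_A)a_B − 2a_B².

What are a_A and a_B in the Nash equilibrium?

Expanding Ana's payoff: 205a_A + 2a_Ba_A − 2.5a_A².
∂π/∂a_A = 205 + 2a_B − 5a_A = 0, so a_A = 41 + 0.4a_B.
Likewise for Ben: a_B = 49.75 + 0.5a_A.
Plugging a_B into Ana's best response: a_A = 41 + 0.4(49.75 + 0.5a_A) ⇒ 0.8a_A = 60.9, so a_A = 76.125.
Then a_B = 49.75 + 0.5·76.125 = 87.8125.

76.125, 87.8125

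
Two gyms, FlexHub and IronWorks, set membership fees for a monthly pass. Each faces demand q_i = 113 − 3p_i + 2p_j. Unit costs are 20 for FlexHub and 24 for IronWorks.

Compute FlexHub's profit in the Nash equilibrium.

1728

FlexHub's profit: π = (p_{FlexHub} − 20)(113 − 3p_{FlexHub} + 2p_{IronWorks}).
∂π/∂p_{FlexHub} = 173 − 6p_{FlexHub} + 2p_{IronWorks} = 0 ⇒ p_{FlexHub} = 173/6 + (1/3)p_{IronWorks}.
Similarly p_{IronWorks} = 185/6 + (1/3)p_{FlexHub}.
Plugging p_{IronWorks} into FlexHub's best response: p_{FlexHub} = 173/6 + (1/3)(185/6 + (1/3)p_{FlexHub}) ⇒ (8/9)p_{FlexHub} = 352/9, so p_{FlexHub} = 44.
Then p_{IronWorks} = 185/6 + (1/3)·44 = 45.5.
q_{FlexHub} = 113 − 3·44 + 2·45.5 = 72.
Profit = (44 − 20)·72 = 1728.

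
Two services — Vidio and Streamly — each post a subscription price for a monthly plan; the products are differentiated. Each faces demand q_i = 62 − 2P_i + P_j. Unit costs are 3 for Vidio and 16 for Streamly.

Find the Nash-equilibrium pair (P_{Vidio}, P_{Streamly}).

24.4, 29.6

Vidio's profit: π = (P_{Vidio} − 3)(62 − 2P_{Vidio} + P_{Streamly}).
∂π/∂P_{Vidio} = 68 − 4P_{Vidio} + P_{Streamly} = 0 ⇒ P_{Vidio} = 17 + 0.25P_{Streamly}.
Similarly P_{Streamly} = 23.5 + 0.25P_{Vidio}.
Solving the two reaction functions simultaneously: (1 − (0.25)(0.25))P_{Vidio} = 17 + 0.25·23.5, so 0.9375P_{Vidio} = 22.875 and P_{Vidio} = 24.4.
Then P_{Streamly} = 23.5 + 0.25·24.4 = 29.6.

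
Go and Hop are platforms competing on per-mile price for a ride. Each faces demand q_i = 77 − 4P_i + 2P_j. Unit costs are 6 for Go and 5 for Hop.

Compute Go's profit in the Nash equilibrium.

457.96

Go's profit: π = (P_{Go} − 6)(77 − 4P_{Go} + 2P_{Hop}).
∂π/∂P_{Go} = 101 − 8P_{Go} + 2P_{Hop} = 0 ⇒ P_{Go} = 12.625 + 0.25P_{Hop}.
Similarly P_{Hop} = 12.125 + 0.25P_{Go}.
Plugging P_{Hop} into Go's best response: P_{Go} = 12.625 + 0.25(12.125 + 0.25P_{Go}) ⇒ 0.9375P_{Go} = 501/32, so P_{Go} = 16.7.
Then P_{Hop} = 12.125 + 0.25·16.7 = 16.3.
q_{Go} = 77 − 4·16.7 + 2·16.3 = 42.8.
Profit = (16.7 − 6)·42.8 = 457.96.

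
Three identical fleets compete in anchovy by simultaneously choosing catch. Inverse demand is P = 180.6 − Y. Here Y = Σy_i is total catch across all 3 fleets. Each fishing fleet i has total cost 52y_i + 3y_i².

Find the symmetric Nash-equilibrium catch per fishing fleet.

A representative fishing fleet's profit is π_i = y_i(180.6 − Y) − 52y_i − 3y_i², with Y = y_i + Σ_{j≠i} y_j.
First-order condition: 128.6 − 8y_i − Σ_{j≠i} y_j = 0.
With identical fishing fleets, set every y_j = y: then 128.6 − 8y − 2y = 0, i.e. y = 128.6/10 = 12.86.

12.86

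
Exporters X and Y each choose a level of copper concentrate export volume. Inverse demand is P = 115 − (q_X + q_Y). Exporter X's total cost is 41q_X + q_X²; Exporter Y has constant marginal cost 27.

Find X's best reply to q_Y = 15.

14.75

Exporter X's profit: π = q_X(115 − (q_X + q_Y)) − 41q_X − q_X².
∂π/∂q_X = 74 − 4q_X − q_Y = 0, so q_X = 18.5 − 0.25q_Y.
At q_Y = 15: q_X = 18.5 − 0.25·15 = 14.75.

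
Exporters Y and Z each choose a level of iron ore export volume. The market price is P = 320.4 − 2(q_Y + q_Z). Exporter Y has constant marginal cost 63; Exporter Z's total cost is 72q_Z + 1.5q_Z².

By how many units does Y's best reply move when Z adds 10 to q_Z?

-5

Exporter Y's profit: π = q_Y(320.4 − 2(q_Y + q_Z)) − 63q_Y.
∂π/∂q_Y = 257.4 − 4q_Y − 2q_Z = 0, so q_Y = 64.35 − 0.5q_Z.
The reaction-function slope is −0.5, so a 10-unit rise in q_Z moves q_Y by −0.5 × 10 = −5. Y's best response falls — the actions are strategic substitutes.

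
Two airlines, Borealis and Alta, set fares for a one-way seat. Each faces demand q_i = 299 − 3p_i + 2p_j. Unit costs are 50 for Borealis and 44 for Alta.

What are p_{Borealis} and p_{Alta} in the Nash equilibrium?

Borealis's profit: π = (p_{Borealis} − 50)(299 − 3p_{Borealis} + 2p_{Alta}).
∂π/∂p_{Borealis} = 449 − 6p_{Borealis} + 2p_{Alta} = 0 ⇒ p_{Borealis} = 449/6 + (1/3)p_{Alta}.
Similarly p_{Alta} = 431/6 + (1/3)p_{Borealis}.
Solving the two reaction functions simultaneously: (1 − (1/3)(1/3))p_{Borealis} = 449/6 + (1/3)·(431/6), so (8/9)p_{Borealis} = 889/9 and p_{Borealis} = 111.125.
Then p_{Alta} = 431/6 + (1/3)·111.125 = 108.875.

111.125, 108.875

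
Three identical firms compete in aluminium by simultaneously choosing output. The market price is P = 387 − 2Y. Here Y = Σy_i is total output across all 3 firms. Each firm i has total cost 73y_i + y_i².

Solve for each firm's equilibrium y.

31.4

A representative firm's profit is π_i = y_i(387 − 2Y) − 73y_i − y_i², with Y = y_i + Σ_{j≠i} y_j.
First-order condition: 314 − 6y_i − 2Σ_{j≠i} y_j = 0.
In a symmetric equilibrium every firm chooses the same y, so Σ_{j≠i} y_j = 2y. The condition becomes 314 − 10y = 0, giving y = 314/10 = 31.4.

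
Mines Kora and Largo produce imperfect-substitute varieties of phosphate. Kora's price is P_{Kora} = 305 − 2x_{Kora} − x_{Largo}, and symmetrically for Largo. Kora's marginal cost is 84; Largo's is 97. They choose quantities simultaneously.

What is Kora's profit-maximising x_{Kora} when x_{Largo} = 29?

Mine Kora's profit: π = x_{Kora}(305 − 2x_{Kora} − x_{Largo}) − 84x_{Kora}.
∂π/∂x_{Kora} = 221 − 4x_{Kora} − x_{Largo} = 0 ⇒ x_{Kora} = 55.25 − 0.25x_{Largo}.
At x_{Largo} = 29: x_{Kora} = 55.25 − 0.25·29 = 48.

48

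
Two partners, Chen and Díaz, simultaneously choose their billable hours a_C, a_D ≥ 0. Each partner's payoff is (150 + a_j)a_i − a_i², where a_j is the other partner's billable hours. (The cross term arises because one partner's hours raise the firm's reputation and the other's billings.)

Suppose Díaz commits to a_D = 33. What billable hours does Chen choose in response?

Chen's payoff is (150 + a_D)a_C − a_C².
∂π/∂a_C = 150 + a_D − 2a_C = 0, so a_C = 75 + 0.5a_D.
At a_D = 33: a_C = 75 + 0.5·33 = 91.5.

91.5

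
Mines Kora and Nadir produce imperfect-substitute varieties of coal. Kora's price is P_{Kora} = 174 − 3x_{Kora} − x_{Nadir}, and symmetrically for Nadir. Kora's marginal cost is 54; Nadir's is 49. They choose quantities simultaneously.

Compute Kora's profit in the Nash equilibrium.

Mine Kora's profit: π = x_{Kora}(174 − 3x_{Kora} − x_{Nadir}) − 54x_{Kora}.
∂π/∂x_{Kora} = 120 − 6x_{Kora} − x_{Nadir} = 0 ⇒ x_{Kora} = 20 − (1/6)x_{Nadir}.
Similarly x_{Nadir} = 125/6 − (1/6)x_{Kora}.
Plugging x_{Nadir} into Kora's best response: x_{Kora} = 20 − (1/6)(125/6 − (1/6)x_{Kora}) ⇒ (35/36)x_{Kora} = 595/36, so x_{Kora} = 17.
Then x_{Nadir} = 125/6 − (1/6)·17 = 18.
P_{Kora} = 174 − 3·17 − 18 = 105.
Profit = (105 − 54)·17 = 867.

867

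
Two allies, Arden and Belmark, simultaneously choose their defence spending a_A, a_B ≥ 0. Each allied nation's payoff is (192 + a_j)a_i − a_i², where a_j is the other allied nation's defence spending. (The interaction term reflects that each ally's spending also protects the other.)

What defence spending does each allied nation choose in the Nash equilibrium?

Arden's payoff is (192 + a_B)a_A − a_A².
∂π/∂a_A = 192 + a_B − 2a_A = 0, so a_A = 96 + 0.5a_B.
By symmetry a_B = a_A; substituting into the reaction function, 0.5a_A = 96 and a_A = 192.

192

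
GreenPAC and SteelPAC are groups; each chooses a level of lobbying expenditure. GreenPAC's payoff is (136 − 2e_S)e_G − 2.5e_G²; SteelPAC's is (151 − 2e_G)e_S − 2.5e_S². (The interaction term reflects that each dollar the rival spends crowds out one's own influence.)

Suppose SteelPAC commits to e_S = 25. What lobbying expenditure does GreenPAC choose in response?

Expanding GreenPAC's payoff: 136e_G − 2e_Se_G − 2.5e_G².
∂π/∂e_G = 136 − 2e_S − 5e_G = 0, so e_G = 27.2 − 0.4e_S.
At e_S = 25: e_G = 27.2 − 0.4·25 = 17.2.

17.2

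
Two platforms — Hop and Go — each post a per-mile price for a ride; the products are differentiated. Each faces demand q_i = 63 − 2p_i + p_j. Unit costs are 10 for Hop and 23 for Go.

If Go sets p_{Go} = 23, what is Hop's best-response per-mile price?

Hop's profit: π = (p_{Hop} − 10)(63 − 2p_{Hop} + p_{Go}).
∂π/∂p_{Hop} = 83 − 4p_{Hop} + p_{Go} = 0 ⇒ p_{Hop} = 20.75 + 0.25p_{Go}.
At p_{Go} = 23: p_{Hop} = 20.75 + 0.25·23 = 26.5.

26.5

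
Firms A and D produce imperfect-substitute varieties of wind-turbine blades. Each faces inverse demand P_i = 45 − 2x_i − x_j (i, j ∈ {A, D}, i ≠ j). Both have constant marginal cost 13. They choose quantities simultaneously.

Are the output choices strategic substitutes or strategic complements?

strategic substitutes

Firm A's profit: π = x_A(45 − 2x_A − x_D) − 13x_A.
∂π/∂x_A = 32 − 4x_A − x_D = 0 ⇒ x_A = 8 − 0.25x_D.
The best-response slope dx_A/dx_D = −0.25 < 0: the reaction function is downward-sloping, so the choices are strategic substitutes.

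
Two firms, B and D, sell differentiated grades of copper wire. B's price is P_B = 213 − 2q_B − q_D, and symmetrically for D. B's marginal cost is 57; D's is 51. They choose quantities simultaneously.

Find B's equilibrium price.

118.6

Firm B's profit: π = q_B(213 − 2q_B − q_D) − 57q_B.
∂π/∂q_B = 156 − 4q_B − q_D = 0 ⇒ q_B = 39 − 0.25q_D.
Similarly q_D = 40.5 − 0.25q_B.
Substituting the second reaction function into the first: q_B = 39 − 0.25(40.5 − 0.25q_B), which gives 0.9375q_B = 28.875 ⇒ q_B = 30.8.
Then q_D = 40.5 − 0.25·30.8 = 32.8.
P_B = 213 − 2·30.8 − 32.8 = 118.6.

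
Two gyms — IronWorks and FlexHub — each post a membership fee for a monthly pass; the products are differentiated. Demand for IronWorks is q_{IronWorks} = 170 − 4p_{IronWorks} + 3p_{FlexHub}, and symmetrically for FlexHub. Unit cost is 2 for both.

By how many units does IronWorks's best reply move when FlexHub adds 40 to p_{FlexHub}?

IronWorks's profit: π = (p_{IronWorks} − 2)(170 − 4p_{IronWorks} + 3p_{FlexHub}).
∂π/∂p_{IronWorks} = 178 − 8p_{IronWorks} + 3p_{FlexHub} = 0 ⇒ p_{IronWorks} = 22.25 + 0.375p_{FlexHub}.
The reaction-function slope is 0.375, so a 40-unit rise in p_{FlexHub} moves p_{IronWorks} by 0.375 × 40 = 15. IronWorks's best response rises — the actions are strategic complements.

15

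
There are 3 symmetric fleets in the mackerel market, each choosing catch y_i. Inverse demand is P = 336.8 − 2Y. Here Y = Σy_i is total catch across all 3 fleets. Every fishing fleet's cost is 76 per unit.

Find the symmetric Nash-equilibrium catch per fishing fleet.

A representative fishing fleet's profit is π_i = y_i(336.8 − 2Y) − 76y_i, with Y = y_i + Σ_{j≠i} y_j.
First-order condition: 260.8 − 4y_i − 2Σ_{j≠i} y_j = 0.
In a symmetric equilibrium every fishing fleet chooses the same y, so Σ_{j≠i} y_j = 2y. The condition becomes 260.8 − 8y = 0, giving y = 260.8/8 = 32.6.

32.6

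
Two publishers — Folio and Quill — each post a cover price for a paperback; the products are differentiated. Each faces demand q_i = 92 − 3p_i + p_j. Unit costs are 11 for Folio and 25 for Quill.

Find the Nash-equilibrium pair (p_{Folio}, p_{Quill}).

26.2, 32.2

Folio's profit: π = (p_{Folio} − 11)(92 − 3p_{Folio} + p_{Quill}).
∂π/∂p_{Folio} = 125 − 6p_{Folio} + p_{Quill} = 0 ⇒ p_{Folio} = 125/6 + (1/6)p_{Quill}.
Similarly p_{Quill} = 167/6 + (1/6)p_{Folio}.
Plugging p_{Quill} into Folio's best response: p_{Folio} = 125/6 + (1/6)(167/6 + (1/6)p_{Folio}) ⇒ (35/36)p_{Folio} = 917/36, so p_{Folio} = 26.2.
Then p_{Quill} = 167/6 + (1/6)·26.2 = 32.2.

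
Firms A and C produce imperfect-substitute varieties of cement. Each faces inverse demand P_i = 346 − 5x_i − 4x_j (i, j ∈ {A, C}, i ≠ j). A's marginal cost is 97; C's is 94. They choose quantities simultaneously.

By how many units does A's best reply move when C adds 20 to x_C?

Firm A's profit: π = x_A(346 − 5x_A − 4x_C) − 97x_A.
∂π/∂x_A = 249 − 10x_A − 4x_C = 0 ⇒ x_A = 24.9 − 0.4x_C.
The reaction-function slope is −0.4, so a 20-unit rise in x_C moves x_A by −0.4 × 20 = −8. A's best response falls — the actions are strategic substitutes.

-8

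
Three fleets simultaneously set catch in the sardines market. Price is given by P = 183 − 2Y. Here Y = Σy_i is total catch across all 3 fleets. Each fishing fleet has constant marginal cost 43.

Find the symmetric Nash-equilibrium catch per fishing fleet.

17.5

A representative fishing fleet's profit is π_i = y_i(183 − 2Y) − 43y_i, with Y = y_i + Σ_{j≠i} y_j.
First-order condition: 140 − 4y_i − 2Σ_{j≠i} y_j = 0.
With identical fishing fleets, set every y_j = y: then 140 − 4y − 4y = 0, i.e. y = 140/8 = 17.5.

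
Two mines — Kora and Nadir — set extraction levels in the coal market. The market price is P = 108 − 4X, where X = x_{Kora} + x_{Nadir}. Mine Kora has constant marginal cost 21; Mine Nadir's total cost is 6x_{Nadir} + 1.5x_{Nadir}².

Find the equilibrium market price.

Mine Kora's profit: π = x_{Kora}(108 − 4(x_{Kora} + x_{Nadir})) − 21x_{Kora}.
∂π/∂x_{Kora} = 87 − 8x_{Kora} − 4x_{Nadir} = 0, so x_{Kora} = 10.875 − 0.5x_{Nadir}.
For Nadir: ∂π/∂x_{Nadir} = 102 − 11x_{Nadir} − 4x_{Kora} = 0 ⇒ x_{Nadir} = 102/11 − (4/11)x_{Kora}.
Solving the two reaction functions simultaneously: (1 − (−0.5)(−4/11))x_{Kora} = 10.875 − 0.5·(102/11), so (9/11)x_{Kora} = 549/88 and x_{Kora} = 7.625.
Then x_{Nadir} = 102/11 − (4/11)·7.625 = 6.5.
Equilibrium price: P = 108 − 4·14.125 = 51.5.

51.5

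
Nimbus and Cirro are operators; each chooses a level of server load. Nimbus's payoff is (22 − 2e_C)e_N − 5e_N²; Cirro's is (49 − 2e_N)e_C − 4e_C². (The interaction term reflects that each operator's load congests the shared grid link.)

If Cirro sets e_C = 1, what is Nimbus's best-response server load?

Expanding Nimbus's payoff: 22e_N − 2e_Ce_N − 5e_N².
∂π/∂e_N = 22 − 2e_C − 10e_N = 0, so e_N = 2.2 − 0.2e_C.
At e_C = 1: e_N = 2.2 − 0.2·1 = 2.

2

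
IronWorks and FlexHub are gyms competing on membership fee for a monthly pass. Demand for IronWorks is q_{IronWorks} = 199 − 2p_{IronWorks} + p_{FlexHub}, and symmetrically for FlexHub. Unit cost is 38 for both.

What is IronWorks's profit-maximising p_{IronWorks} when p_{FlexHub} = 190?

116.25

IronWorks's profit: π = (p_{IronWorks} − 38)(199 − 2p_{IronWorks} + p_{FlexHub}).
∂π/∂p_{IronWorks} = 275 − 4p_{IronWorks} + p_{FlexHub} = 0 ⇒ p_{IronWorks} = 68.75 + 0.25p_{FlexHub}.
At p_{FlexHub} = 190: p_{IronWorks} = 68.75 + 0.25·190 = 116.25.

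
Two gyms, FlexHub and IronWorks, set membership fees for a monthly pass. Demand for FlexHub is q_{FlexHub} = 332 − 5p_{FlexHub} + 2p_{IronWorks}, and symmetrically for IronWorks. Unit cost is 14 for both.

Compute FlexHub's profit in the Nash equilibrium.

FlexHub's profit: π = (p_{FlexHub} − 14)(332 − 5p_{FlexHub} + 2p_{IronWorks}).
∂π/∂p_{FlexHub} = 402 − 10p_{FlexHub} + 2p_{IronWorks} = 0 ⇒ p_{FlexHub} = 40.2 + 0.2p_{IronWorks}.
By symmetry p_{IronWorks} = p_{FlexHub}; substituting into the reaction function, 0.8p_{FlexHub} = 40.2 and p_{FlexHub} = 50.25.
q_{FlexHub} = 332 − 5·50.25 + 2·50.25 = 181.25.
Profit = (50.25 − 14)·181.25 = 6570.3125.

6570.3125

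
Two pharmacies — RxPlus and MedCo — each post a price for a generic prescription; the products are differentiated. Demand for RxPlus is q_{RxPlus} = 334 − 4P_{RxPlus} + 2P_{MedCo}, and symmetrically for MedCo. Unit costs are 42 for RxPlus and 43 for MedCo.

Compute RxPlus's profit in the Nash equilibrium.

RxPlus's profit: π = (P_{RxPlus} − 42)(334 − 4P_{RxPlus} + 2P_{MedCo}).
∂π/∂P_{RxPlus} = 502 − 8P_{RxPlus} + 2P_{MedCo} = 0 ⇒ P_{RxPlus} = 62.75 + 0.25P_{MedCo}.
Similarly P_{MedCo} = 63.25 + 0.25P_{RxPlus}.
Plugging P_{MedCo} into RxPlus's best response: P_{RxPlus} = 62.75 + 0.25(63.25 + 0.25P_{RxPlus}) ⇒ 0.9375P_{RxPlus} = 78.5625, so P_{RxPlus} = 83.8.
Then P_{MedCo} = 63.25 + 0.25·83.8 = 84.2.
q_{RxPlus} = 334 − 4·83.8 + 2·84.2 = 167.2.
Profit = (83.8 − 42)·167.2 = 6988.96.

6988.96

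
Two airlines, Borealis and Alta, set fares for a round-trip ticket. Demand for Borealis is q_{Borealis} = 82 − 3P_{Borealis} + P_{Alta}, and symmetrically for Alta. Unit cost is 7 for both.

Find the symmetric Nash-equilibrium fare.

Borealis's profit: π = (P_{Borealis} − 7)(82 − 3P_{Borealis} + P_{Alta}).
∂π/∂P_{Borealis} = 103 − 6P_{Borealis} + P_{Alta} = 0 ⇒ P_{Borealis} = 103/6 + (1/6)P_{Alta}.
The game is symmetric, so in equilibrium P_{Alta} = P_{Borealis}: the reaction function gives (5/6)P_{Borealis} = 103/6, hence P_{Borealis} = 20.6.

20.6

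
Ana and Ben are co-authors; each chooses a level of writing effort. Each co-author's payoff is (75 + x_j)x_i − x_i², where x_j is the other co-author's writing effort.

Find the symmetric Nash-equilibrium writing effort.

75

Ana's payoff is (75 + x_B)x_A − x_A².
∂π/∂x_A = 75 + x_B − 2x_A = 0, so x_A = 37.5 + 0.5x_B.
Setting x_A = x_B in the reaction function: x_A = 37.5 + 0.5x_A, so x_A = 37.5 / 0.5 = 75.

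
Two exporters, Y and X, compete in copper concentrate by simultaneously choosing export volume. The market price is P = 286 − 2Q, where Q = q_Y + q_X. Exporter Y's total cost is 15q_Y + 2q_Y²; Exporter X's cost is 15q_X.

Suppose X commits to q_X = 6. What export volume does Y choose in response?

32.375

Exporter Y's profit: π = q_Y(286 − 2(q_Y + q_X)) − 15q_Y − 2q_Y².
∂π/∂q_Y = 271 − 8q_Y − 2q_X = 0, so q_Y = 33.875 − 0.25q_X.
At q_X = 6: q_Y = 33.875 − 0.25·6 = 32.375.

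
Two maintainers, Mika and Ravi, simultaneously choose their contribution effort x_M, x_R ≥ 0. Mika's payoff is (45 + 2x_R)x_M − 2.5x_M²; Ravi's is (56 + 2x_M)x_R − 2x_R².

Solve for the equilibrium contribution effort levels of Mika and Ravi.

18.25, 23.125

Expanding Mika's payoff: 45x_M + 2x_Rx_M − 2.5x_M².
∂π/∂x_M = 45 + 2x_R − 5x_M = 0, so x_M = 9 + 0.4x_R.
Likewise for Ravi: x_R = 14 + 0.5x_M.
Plugging x_R into Mika's best response: x_M = 9 + 0.4(14 + 0.5x_M) ⇒ 0.8x_M = 14.6, so x_M = 18.25.
Then x_R = 14 + 0.5·18.25 = 23.125.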